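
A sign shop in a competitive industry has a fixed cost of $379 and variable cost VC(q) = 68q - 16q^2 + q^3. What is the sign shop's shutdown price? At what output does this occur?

Short-run supply begins at min AVC. From VC = 68q - 16q^2 + q^3, AVC = 68 - 16q + q^2.
dAVC/dq = -16 + 2q = 0 gives q = 8. min AVC = 68 - 16·8 + 8^2 = 4.
The firm shuts down for any P below $4.

$4 per unit, at q = 8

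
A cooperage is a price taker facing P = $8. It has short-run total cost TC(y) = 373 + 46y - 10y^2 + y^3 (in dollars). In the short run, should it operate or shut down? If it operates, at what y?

Shut down

Strip out fixed cost: VC = 46y - 10y^2 + y^3. Then AVC = 46 - 10y + y^2 and MC = 46 - 20y + 3y^2.
The AVC parabola has its vertex at y = 10/2 = 5, where AVC = 46 - 10·5 + 5^2 = $21.
P = $8 lies below min AVC = $21; no output level covers variable cost.
The firm minimizes its loss by shutting down and losing only its fixed cost of $373.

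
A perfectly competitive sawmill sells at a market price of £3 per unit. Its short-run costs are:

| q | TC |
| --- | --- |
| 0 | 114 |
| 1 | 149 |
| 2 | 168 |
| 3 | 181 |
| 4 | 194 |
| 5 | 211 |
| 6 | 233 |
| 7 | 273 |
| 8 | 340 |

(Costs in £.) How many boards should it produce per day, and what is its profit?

q = 0 (shut down); profit = -£114

Compute π = P·q − TC at each output: q=0: -114; q=1: -146; q=2: -162; q=3: -172; q=4: -182; q=5: -196; q=6: -215; q=7: -252; q=8: -316.
Profit is highest at q = 0. Equivalently, the lowest AVC in the table is 97/5 ≈ £19.40 at q = 5, and P = £3 falls below it — price never covers variable cost, so the firm shuts down and loses only its fixed cost.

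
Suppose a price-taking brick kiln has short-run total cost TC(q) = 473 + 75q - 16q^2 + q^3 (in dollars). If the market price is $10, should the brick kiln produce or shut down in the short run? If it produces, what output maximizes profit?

Strip out fixed cost: VC = 75q - 16q^2 + q^3. Then AVC = 75 - 16q + q^2 and MC = 75 - 32q + 3q^2.
AVC hits its minimum where MC = AVC, at q = 8, giving min AVC = 75 - 16·8 + 8^2 = $11.
With P < min AVC ($10 < $11), every unit sold adds to the loss.
The firm minimizes its loss by shutting down and losing only its fixed cost of $473.

Shut down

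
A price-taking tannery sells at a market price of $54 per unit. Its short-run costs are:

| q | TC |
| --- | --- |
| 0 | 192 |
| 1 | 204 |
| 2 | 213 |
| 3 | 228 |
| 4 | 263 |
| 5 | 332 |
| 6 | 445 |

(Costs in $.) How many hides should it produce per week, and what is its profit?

q = 4; profit = -$47

Tabulate TR − TC: q=0: -192; q=1: -150; q=2: -105; q=3: -66; q=4: -47; q=5: -62; q=6: -121.
Profit is maximized at q = 4. AVC there is 71/4 = $17.75 ≤ P, so producing beats shutting down (which would give -$192).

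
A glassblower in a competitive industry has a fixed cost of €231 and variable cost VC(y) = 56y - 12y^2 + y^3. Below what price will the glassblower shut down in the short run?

€20 per unit

The firm shuts down when price falls below the minimum of average variable cost. AVC = VC/y = 56 - 12y + y^2.
dAVC/dy = -12 + 2y = 0 gives y = 6. min AVC = 56 - 12·6 + 6^2 = 20.
So the shutdown price is €20.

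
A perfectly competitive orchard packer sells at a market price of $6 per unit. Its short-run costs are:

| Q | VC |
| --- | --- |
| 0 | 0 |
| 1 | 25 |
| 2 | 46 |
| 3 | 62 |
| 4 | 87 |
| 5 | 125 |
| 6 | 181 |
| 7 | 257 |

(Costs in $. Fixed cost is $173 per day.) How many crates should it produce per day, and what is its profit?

Q = 0 (shut down); profit = -$173

Tabulate TR − TC: Q=0: -173; Q=1: -192; Q=2: -207; Q=3: -217; Q=4: -236; Q=5: -268; Q=6: -318; Q=7: -388.
Profit is highest at Q = 0. Equivalently, the lowest AVC in the table is 62/3 ≈ $20.67 at Q = 3, and P = $6 falls below it — price never covers variable cost, so the firm shuts down and loses only its fixed cost.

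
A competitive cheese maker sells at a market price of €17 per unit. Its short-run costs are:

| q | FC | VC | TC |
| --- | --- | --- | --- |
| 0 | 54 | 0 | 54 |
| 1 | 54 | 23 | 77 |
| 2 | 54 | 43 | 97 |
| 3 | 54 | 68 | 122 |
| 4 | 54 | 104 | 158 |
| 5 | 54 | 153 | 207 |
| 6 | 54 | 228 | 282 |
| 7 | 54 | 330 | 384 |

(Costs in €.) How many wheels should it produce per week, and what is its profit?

q = 0 (shut down); profit = -€54

Tabulate TR − TC: q=0: -54; q=1: -60; q=2: -63; q=3: -71; q=4: -90; q=5: -122; q=6: -180; q=7: -265.
Profit is highest at q = 0. Equivalently, the lowest AVC in the table is 43/2 ≈ €21.50 at q = 2, and P = €17 falls below it — price never covers variable cost, so the firm shuts down and loses only its fixed cost.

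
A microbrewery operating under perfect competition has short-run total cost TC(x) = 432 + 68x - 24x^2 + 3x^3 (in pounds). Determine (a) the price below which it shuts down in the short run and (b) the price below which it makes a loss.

AVC = 68 - 24x + 3x^2; minimized at x = 4, giving min AVC = £20. That is the shutdown price.
ATC = 432/x + 68 - 24x + 3x^2. Setting dATC/dx = −432/x^2 − 24 + 6x = 0 gives x = 6 (since 6·6^3 − 24·6^2 = 432).
min ATC = 432/6 + 68 − 24·6 + 3·6^2 = £104. That is the break-even price.
For £20 ≤ P < £104 the firm produces at a loss; below £20 it shuts down.

Shutdown price = £20; break-even price = £104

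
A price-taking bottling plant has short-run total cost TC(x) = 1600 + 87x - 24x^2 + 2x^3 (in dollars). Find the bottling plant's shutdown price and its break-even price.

AVC = 87 - 24x + 2x^2; minimized at x = 6, giving min AVC = $15. That is the shutdown price.
ATC = 1600/x + 87 - 24x + 2x^2. Setting dATC/dx = −1600/x^2 − 24 + 4x = 0 gives x = 10 (since 4·10^3 − 24·10^2 = 1600).
min ATC = 1600/10 + 87 − 24·10 + 2·10^2 = $207. That is the break-even price.
For $15 ≤ P < $207 the firm produces at a loss; below $15 it shuts down.

Shutdown price = $15; break-even price = $207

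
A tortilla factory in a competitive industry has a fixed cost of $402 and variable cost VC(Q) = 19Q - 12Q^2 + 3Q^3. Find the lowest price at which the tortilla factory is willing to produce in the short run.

The firm shuts down when price falls below the minimum of average variable cost. AVC = VC/Q = 19 - 12Q + 3Q^2.
At the minimum of AVC, MC = AVC. MC = 19 - 24Q + 9Q^2; setting MC = AVC gives 6Q^2 - 12Q = 0, so Q = 2. min AVC = 7.
For P < $7 the firm produces nothing.

$7 per unit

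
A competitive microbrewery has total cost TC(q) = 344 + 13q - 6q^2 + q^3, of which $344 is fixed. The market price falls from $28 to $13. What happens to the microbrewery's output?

Output falls from 5 to 4

AVC = 13 - 6q + q^2, minimized at q = 3 where min AVC = $4. MC = 13 - 12q + 3q^2.
At P = $28 ≥ min AVC, set P = MC on the rising branch: q = 5.
At P = $13 ≥ min AVC, set P = MC: q = 4. The firm stays open but cuts output.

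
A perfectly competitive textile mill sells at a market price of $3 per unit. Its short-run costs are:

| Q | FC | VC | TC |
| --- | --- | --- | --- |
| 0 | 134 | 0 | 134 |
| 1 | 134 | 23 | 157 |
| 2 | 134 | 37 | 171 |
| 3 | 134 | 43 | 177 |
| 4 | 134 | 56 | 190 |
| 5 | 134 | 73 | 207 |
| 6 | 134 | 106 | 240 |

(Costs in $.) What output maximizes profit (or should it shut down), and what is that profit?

Q = 0 (shut down); profit = -$134

Profit at each row (π = 3Q − TC): Q=0: -134; Q=1: -154; Q=2: -165; Q=3: -168; Q=4: -178; Q=5: -192; Q=6: -222.
Profit is highest at Q = 0. Equivalently, the lowest AVC in the table is 56/4 ≈ $14 at Q = 4, and P = $3 falls below it — price never covers variable cost, so the firm shuts down and loses only its fixed cost.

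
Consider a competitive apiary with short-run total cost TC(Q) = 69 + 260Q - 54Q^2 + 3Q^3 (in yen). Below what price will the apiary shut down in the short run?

¥17 per unit

The firm shuts down when price falls below the minimum of average variable cost. AVC = VC/Q = 260 - 54Q + 3Q^2.
At the minimum of AVC, MC = AVC. MC = 260 - 108Q + 9Q^2; setting MC = AVC gives 6Q^2 - 54Q = 0, so Q = 9. min AVC = 17.
So the shutdown price is ¥17.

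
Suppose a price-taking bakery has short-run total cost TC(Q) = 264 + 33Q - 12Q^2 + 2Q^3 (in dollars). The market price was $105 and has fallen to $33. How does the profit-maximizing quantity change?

Output falls from 6 to 4

MC = 33 - 24Q + 6Q^2; the shutdown threshold is min AVC = $15 (at Q = 3).
At P = $105 ≥ min AVC, set P = MC on the rising branch: Q = 6.
At P = $33 ≥ min AVC, set P = MC: Q = 4. The firm stays open but cuts output.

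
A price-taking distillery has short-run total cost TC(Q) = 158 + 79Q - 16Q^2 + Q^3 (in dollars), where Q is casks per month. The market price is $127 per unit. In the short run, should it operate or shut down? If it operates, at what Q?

Variable cost is VC = 79Q - 16Q^2 + Q^3, so AVC = VC/Q = 79 - 16Q + Q^2 and MC = dTC/dQ = 79 - 32Q + 3Q^2.
AVC is minimized where dAVC/dQ = -16 + 2Q = 0, at Q = 8; min AVC = 79 - 16·8 + 8^2 = $15.
Since P = $127 ≥ min AVC = $15, price covers variable cost and the firm should produce.
Solving P = MC: -48 - 32Q + 3Q^2 = 0 ⇒ Q = -4/3 or 12. On the upward-sloping branch, Q* = 12.
Check: AVC at Q = 12 is $31 ≤ P, so revenue covers variable cost.
Profit = P·Q − TC = 127·12 − 530 = $994.

Produce at Q = 12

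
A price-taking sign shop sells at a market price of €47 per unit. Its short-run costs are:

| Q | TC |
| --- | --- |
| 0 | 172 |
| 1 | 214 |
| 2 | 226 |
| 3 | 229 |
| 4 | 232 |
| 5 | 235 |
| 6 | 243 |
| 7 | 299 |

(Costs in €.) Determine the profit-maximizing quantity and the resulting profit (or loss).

Compute π = P·Q − TC at each output: Q=0: -172; Q=1: -167; Q=2: -132; Q=3: -88; Q=4: -44; Q=5: 0; Q=6: 39; Q=7: 30.
Profit is maximized at Q = 6. AVC there is 71/6 = €11.83 ≤ P, so producing beats shutting down (which would give -€172).

Q = 6; profit = €39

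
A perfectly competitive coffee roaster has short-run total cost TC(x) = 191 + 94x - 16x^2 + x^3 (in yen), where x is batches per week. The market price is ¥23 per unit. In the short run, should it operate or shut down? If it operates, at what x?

Shut down

Variable cost is VC = 94x - 16x^2 + x^3, so AVC = VC/x = 94 - 16x + x^2 and MC = dTC/dx = 94 - 32x + 3x^2.
AVC hits its minimum where MC = AVC, at x = 8, giving min AVC = 94 - 16·8 + 8^2 = ¥30.
Since P = ¥23 < min AVC = ¥30, price fails to cover variable cost at any output.
The firm minimizes its loss by shutting down and losing only its fixed cost of ¥191.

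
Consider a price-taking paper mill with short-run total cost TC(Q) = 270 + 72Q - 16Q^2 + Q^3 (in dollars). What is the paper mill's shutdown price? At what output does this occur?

Short-run supply begins at min AVC. From VC = 72Q - 16Q^2 + Q^3, AVC = 72 - 16Q + Q^2.
At the minimum of AVC, MC = AVC. MC = 72 - 32Q + 3Q^2; setting MC = AVC gives 2Q^2 - 16Q = 0, so Q = 8. min AVC = 8.
For P < $8 the firm produces nothing.

$8 per unit, at Q = 8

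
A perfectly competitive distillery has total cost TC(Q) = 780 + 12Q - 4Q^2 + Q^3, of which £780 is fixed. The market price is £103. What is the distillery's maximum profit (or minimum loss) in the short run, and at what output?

Profit = -£290 at Q = 7

AVC = 12 - 4Q + Q^2 has its minimum £8 at Q = 2; price £103 clears that bar, so the firm operates.
MC = 12 - 8Q + 3Q^2. Setting P = MC and taking the root on the rising branch gives Q* = 7.
TR = 103·7 = 721. TC = 780 + 231 = 1011. Profit = 721 − 1011 = -£290.
Shutting down would mean losing the fixed cost of £780, so operating at a loss of £290 is better by £490.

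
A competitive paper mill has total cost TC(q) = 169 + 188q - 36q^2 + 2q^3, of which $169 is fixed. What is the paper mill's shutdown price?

The firm shuts down when price falls below the minimum of average variable cost. AVC = VC/q = 188 - 36q + 2q^2.
dAVC/dq = -36 + 4q = 0 gives q = 9. min AVC = 188 - 36·9 + 2·9^2 = 26.
For P < $26 the firm produces nothing.

$26 per unit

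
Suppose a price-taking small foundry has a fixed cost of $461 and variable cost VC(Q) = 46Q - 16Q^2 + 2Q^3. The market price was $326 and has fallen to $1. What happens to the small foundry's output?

Output falls from 10 to 0 (the firm shuts down)

AVC = 46 - 16Q + 2Q^2, minimized at Q = 4 where min AVC = $14. MC = 46 - 32Q + 6Q^2.
With P = $326 above the shutdown price, P = MC gives Q = 10.
At P = $1 < min AVC = $14, price no longer covers variable cost at any output, so the firm shuts down: Q = 0.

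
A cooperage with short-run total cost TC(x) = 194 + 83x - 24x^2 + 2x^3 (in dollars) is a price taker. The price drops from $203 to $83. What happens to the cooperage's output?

Output falls from 10 to 8

AVC = 83 - 24x + 2x^2, minimized at x = 6 where min AVC = $11. MC = 83 - 48x + 6x^2.
At P = $203 ≥ min AVC, set P = MC on the rising branch: x = 10.
At P = $83 ≥ min AVC, set P = MC: x = 8. The firm stays open but cuts output.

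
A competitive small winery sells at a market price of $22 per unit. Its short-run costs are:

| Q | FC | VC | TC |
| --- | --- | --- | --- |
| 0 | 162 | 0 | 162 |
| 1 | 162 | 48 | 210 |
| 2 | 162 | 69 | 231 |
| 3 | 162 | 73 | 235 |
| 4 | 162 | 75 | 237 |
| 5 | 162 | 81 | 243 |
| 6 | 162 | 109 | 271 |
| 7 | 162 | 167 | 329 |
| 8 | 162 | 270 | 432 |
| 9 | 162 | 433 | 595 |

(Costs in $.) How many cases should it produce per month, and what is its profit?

Tabulate TR − TC: Q=0: -162; Q=1: -188; Q=2: -187; Q=3: -169; Q=4: -149; Q=5: -133; Q=6: -139; Q=7: -175; Q=8: -256; Q=9: -397.
Profit is maximized at Q = 5. AVC there is 81/5 = $16.20 ≤ P, so producing beats shutting down (which would give -$162).

Q = 5; profit = -$133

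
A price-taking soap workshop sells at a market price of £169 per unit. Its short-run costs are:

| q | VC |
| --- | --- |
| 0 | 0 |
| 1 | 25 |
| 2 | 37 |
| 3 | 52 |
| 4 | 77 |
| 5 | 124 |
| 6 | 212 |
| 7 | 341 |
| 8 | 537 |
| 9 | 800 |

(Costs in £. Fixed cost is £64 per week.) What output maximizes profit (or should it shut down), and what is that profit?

q = 7; profit = £778

Tabulate TR − TC: q=0: -64; q=1: 80; q=2: 237; q=3: 391; q=4: 535; q=5: 657; q=6: 738; q=7: 778; q=8: 751; q=9: 657.
Profit is maximized at q = 7. AVC there is 341/7 = £48.71 ≤ P, so producing beats shutting down (which would give -£64).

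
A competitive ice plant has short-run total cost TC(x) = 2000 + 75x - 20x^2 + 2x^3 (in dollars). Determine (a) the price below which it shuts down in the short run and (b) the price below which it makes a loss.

Shutdown price = min AVC. AVC = 75 - 20x + 2x^2, with vertex at x = 5 and minimum $25.
ATC = 2000/x + 75 - 20x + 2x^2. Setting dATC/dx = −2000/x^2 − 20 + 4x = 0 gives x = 10 (since 4·10^3 − 20·10^2 = 2000).
min ATC = 2000/10 + 75 − 20·10 + 2·10^2 = $275. That is the break-even price.
Between these two prices the firm operates at a loss; above $275 it earns a profit.

Shutdown price = $25; break-even price = $275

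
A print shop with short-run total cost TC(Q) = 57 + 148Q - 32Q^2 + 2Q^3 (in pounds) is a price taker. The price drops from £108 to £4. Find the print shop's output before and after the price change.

AVC = 148 - 32Q + 2Q^2, minimized at Q = 8 where min AVC = £20. MC = 148 - 64Q + 6Q^2.
With P = £108 above the shutdown price, P = MC gives Q = 10.
At P = £4 < min AVC = £20, price no longer covers variable cost at any output, so the firm shuts down: Q = 0.

Output falls from 10 to 0 (the firm shuts down)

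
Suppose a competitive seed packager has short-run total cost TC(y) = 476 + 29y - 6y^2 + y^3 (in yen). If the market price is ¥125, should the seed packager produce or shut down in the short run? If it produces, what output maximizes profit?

Variable cost is VC = 29y - 6y^2 + y^3, so AVC = VC/y = 29 - 6y + y^2 and MC = dTC/dy = 29 - 12y + 3y^2.
The AVC parabola has its vertex at y = 6/2 = 3, where AVC = 29 - 6·3 + 3^2 = ¥20.
Because ¥125 ≥ ¥20, revenue can cover variable cost; the firm operates.
Solving P = MC: -96 - 12y + 3y^2 = 0 ⇒ y = -4 or 8. On the upward-sloping branch, y* = 8.
Check: AVC at y = 8 is ¥45 ≤ P, so revenue covers variable cost.
Profit = P·y − TC = 125·8 − 836 = ¥164.

Produce at y = 8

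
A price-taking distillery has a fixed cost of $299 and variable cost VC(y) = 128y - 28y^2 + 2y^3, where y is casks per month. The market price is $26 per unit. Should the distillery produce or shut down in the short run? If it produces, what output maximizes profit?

From TC, MC = TC'(y) = 128 - 56y + 6y^2 and AVC = VC/y = 128 - 28y + 2y^2.
AVC hits its minimum where MC = AVC, at y = 7, giving min AVC = 128 - 28·7 + 2·7^2 = $30.
Since P = $26 < min AVC = $30, price fails to cover variable cost at any output.
Shutting down limits the loss to fixed cost, $299.

Shut down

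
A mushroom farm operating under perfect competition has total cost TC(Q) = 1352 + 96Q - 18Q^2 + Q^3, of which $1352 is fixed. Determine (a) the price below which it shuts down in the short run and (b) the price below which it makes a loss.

Shutdown price = $15; break-even price = $135

Shutdown price = min AVC. AVC = 96 - 18Q + Q^2, with vertex at Q = 9 and minimum $15.
ATC = 1352/Q + 96 - 18Q + Q^2. Setting dATC/dQ = −1352/Q^2 − 18 + 2Q = 0 gives Q = 13 (since 2·13^3 − 18·13^2 = 1352).
min ATC = 1352/13 + 96 − 18·13 + 13^2 = $135. That is the break-even price.
For $15 ≤ P < $135 the firm produces at a loss; below $15 it shuts down.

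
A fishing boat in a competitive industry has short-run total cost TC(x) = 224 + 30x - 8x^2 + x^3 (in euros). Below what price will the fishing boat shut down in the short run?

€14 per unit

The firm shuts down when price falls below the minimum of average variable cost. AVC = VC/x = 30 - 8x + x^2.
At the minimum of AVC, MC = AVC. MC = 30 - 16x + 3x^2; setting MC = AVC gives 2x^2 - 8x = 0, so x = 4. min AVC = 14.
For P < €14 the firm produces nothing.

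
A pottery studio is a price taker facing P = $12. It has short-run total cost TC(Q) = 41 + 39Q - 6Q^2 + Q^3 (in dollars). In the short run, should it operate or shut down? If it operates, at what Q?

Strip out fixed cost: VC = 39Q - 6Q^2 + Q^3. Then AVC = 39 - 6Q + Q^2 and MC = 39 - 12Q + 3Q^2.
AVC hits its minimum where MC = AVC, at Q = 3, giving min AVC = 39 - 6·3 + 3^2 = $30.
With P < min AVC ($12 < $30), every unit sold adds to the loss.
The firm minimizes its loss by shutting down and losing only its fixed cost of $41.

Shut down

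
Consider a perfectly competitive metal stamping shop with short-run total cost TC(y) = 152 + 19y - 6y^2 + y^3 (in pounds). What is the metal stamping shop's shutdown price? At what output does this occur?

The shutdown price is the minimum of AVC. VC = 19y - 6y^2 + y^3, so AVC = 19 - 6y + y^2.
At the minimum of AVC, MC = AVC. MC = 19 - 12y + 3y^2; setting MC = AVC gives 2y^2 - 6y = 0, so y = 3. min AVC = 10.
The firm shuts down for any P below £10.

£10 per unit, at y = 3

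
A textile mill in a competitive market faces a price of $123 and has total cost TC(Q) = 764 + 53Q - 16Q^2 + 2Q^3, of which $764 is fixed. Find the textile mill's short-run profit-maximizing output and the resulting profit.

Profit = -$176 at Q = 7

AVC = 53 - 16Q + 2Q^2 has its minimum $21 at Q = 4; price $123 clears that bar, so the firm operates.
MC = 53 - 32Q + 6Q^2. Setting P = MC and taking the root on the rising branch gives Q* = 7.
TR = 123·7 = 861. TC = 764 + 273 = 1037. Profit = 861 − 1037 = -$176.
By producing, the firm covers all variable cost plus $588 of fixed cost; shutting down would lose the full $764.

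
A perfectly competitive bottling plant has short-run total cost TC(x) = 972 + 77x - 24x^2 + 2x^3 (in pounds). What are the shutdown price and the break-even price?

Shutdown price = £5; break-even price = £131

AVC = 77 - 24x + 2x^2; minimized at x = 6, giving min AVC = £5. That is the shutdown price.
ATC = 972/x + 77 - 24x + 2x^2. Setting dATC/dx = −972/x^2 − 24 + 4x = 0 gives x = 9 (since 4·9^3 − 24·9^2 = 972).
min ATC = 972/9 + 77 − 24·9 + 2·9^2 = £131. That is the break-even price.
For £5 ≤ P < £131 the firm produces at a loss; below £5 it shuts down.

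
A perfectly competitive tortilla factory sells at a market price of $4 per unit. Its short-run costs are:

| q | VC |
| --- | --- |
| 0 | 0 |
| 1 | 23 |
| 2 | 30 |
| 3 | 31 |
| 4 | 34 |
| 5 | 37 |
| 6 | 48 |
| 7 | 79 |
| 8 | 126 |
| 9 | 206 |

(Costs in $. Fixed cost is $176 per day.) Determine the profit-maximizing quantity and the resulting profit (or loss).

q = 0 (shut down); profit = -$176

Tabulate TR − TC: q=0: -176; q=1: -195; q=2: -198; q=3: -195; q=4: -194; q=5: -193; q=6: -200; q=7: -227; q=8: -270; q=9: -346.
Profit is highest at q = 0. Equivalently, the lowest AVC in the table is 37/5 ≈ $7.40 at q = 5, and P = $4 falls below it — price never covers variable cost, so the firm shuts down and loses only its fixed cost.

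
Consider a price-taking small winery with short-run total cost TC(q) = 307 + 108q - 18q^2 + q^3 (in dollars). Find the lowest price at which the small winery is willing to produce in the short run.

$27 per unit

Short-run supply begins at min AVC. From VC = 108q - 18q^2 + q^3, AVC = 108 - 18q + q^2.
dAVC/dq = -18 + 2q = 0 gives q = 9. min AVC = 108 - 18·9 + 9^2 = 27.
So the shutdown price is $27.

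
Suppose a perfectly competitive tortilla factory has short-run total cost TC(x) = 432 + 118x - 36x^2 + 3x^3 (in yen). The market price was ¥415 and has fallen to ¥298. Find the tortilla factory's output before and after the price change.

Output falls from 11 to 10

MC = 118 - 72x + 9x^2; the shutdown threshold is min AVC = ¥10 (at x = 6).
At P = ¥415 ≥ min AVC, set P = MC on the rising branch: x = 11.
At P = ¥298 ≥ min AVC, set P = MC: x = 10. The firm stays open but cuts output.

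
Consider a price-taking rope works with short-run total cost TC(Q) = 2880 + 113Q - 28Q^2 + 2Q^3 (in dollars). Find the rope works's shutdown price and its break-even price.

Shutdown price = $15; break-even price = $305

AVC = 113 - 28Q + 2Q^2; minimized at Q = 7, giving min AVC = $15. That is the shutdown price.
ATC = 2880/Q + 113 - 28Q + 2Q^2. Setting dATC/dQ = −2880/Q^2 − 28 + 4Q = 0 gives Q = 12 (since 4·12^3 − 28·12^2 = 2880).
min ATC = 2880/12 + 113 − 28·12 + 2·12^2 = $305. That is the break-even price.
For $15 ≤ P < $305 the firm produces at a loss; below $15 it shuts down.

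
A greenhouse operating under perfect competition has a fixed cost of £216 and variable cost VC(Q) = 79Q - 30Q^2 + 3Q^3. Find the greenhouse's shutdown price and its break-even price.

Shutdown price = £4; break-even price = £43

AVC = 79 - 30Q + 3Q^2; minimized at Q = 5, giving min AVC = £4. That is the shutdown price.
ATC = 216/Q + 79 - 30Q + 3Q^2. Setting dATC/dQ = −216/Q^2 − 30 + 6Q = 0 gives Q = 6 (since 6·6^3 − 30·6^2 = 216).
min ATC = 216/6 + 79 − 30·6 + 3·6^2 = £43. That is the break-even price.
For £4 ≤ P < £43 the firm produces at a loss; below £4 it shuts down.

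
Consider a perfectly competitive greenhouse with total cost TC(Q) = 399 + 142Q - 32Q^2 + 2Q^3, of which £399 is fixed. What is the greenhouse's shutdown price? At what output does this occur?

The firm shuts down when price falls below the minimum of average variable cost. AVC = VC/Q = 142 - 32Q + 2Q^2.
At the minimum of AVC, MC = AVC. MC = 142 - 64Q + 6Q^2; setting MC = AVC gives 4Q^2 - 32Q = 0, so Q = 8. min AVC = 14.
So the shutdown price is £14.

£14 per unit, at Q = 8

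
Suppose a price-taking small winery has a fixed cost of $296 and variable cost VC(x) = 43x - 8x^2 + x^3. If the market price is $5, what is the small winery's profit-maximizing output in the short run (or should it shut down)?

Shut down

Variable cost is VC = 43x - 8x^2 + x^3, so AVC = VC/x = 43 - 8x + x^2 and MC = dTC/dx = 43 - 16x + 3x^2.
The AVC parabola has its vertex at x = 8/2 = 4, where AVC = 43 - 8·4 + 4^2 = $27.
P = $5 lies below min AVC = $27; no output level covers variable cost.
Best response: produce nothing and absorb the $296 fixed cost.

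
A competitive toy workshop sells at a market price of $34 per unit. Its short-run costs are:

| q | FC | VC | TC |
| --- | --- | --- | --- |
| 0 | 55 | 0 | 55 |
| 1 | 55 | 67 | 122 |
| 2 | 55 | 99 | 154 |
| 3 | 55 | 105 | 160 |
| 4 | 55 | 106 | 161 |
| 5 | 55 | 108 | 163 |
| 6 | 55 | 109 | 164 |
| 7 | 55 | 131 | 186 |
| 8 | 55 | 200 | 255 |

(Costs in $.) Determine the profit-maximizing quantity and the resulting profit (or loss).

Compute π = P·q − TC at each output: q=0: -55; q=1: -88; q=2: -86; q=3: -58; q=4: -25; q=5: 7; q=6: 40; q=7: 52; q=8: 17.
Profit is maximized at q = 7. AVC there is 131/7 = $18.71 ≤ P, so producing beats shutting down (which would give -$55).

q = 7; profit = $52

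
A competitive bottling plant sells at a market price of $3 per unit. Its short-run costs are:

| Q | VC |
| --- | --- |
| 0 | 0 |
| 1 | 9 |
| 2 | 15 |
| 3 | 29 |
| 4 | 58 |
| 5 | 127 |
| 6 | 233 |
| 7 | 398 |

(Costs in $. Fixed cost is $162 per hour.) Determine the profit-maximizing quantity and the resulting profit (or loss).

Compute π = P·Q − TC at each output: Q=0: -162; Q=1: -168; Q=2: -171; Q=3: -182; Q=4: -208; Q=5: -274; Q=6: -377; Q=7: -539.
Profit is highest at Q = 0. Equivalently, the lowest AVC in the table is 15/2 ≈ $7.50 at Q = 2, and P = $3 falls below it — price never covers variable cost, so the firm shuts down and loses only its fixed cost.

Q = 0 (shut down); profit = -$162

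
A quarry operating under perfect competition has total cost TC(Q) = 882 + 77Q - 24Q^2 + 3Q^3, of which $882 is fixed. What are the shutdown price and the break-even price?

Shutdown price = $29; break-even price = $182

AVC = 77 - 24Q + 3Q^2; minimized at Q = 4, giving min AVC = $29. That is the shutdown price.
ATC = 882/Q + 77 - 24Q + 3Q^2. Setting dATC/dQ = −882/Q^2 − 24 + 6Q = 0 gives Q = 7 (since 6·7^3 − 24·7^2 = 882).
min ATC = 882/7 + 77 − 24·7 + 3·7^2 = $182. That is the break-even price.
Between these two prices the firm operates at a loss; above $182 it earns a profit.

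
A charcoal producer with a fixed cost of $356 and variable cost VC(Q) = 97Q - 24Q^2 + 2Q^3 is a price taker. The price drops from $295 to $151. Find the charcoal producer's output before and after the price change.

AVC = 97 - 24Q + 2Q^2, minimized at Q = 6 where min AVC = $25. MC = 97 - 48Q + 6Q^2.
With P = $295 above the shutdown price, P = MC gives Q = 11.
At P = $151 ≥ min AVC, set P = MC: Q = 9. The firm stays open but cuts output.

Output falls from 11 to 9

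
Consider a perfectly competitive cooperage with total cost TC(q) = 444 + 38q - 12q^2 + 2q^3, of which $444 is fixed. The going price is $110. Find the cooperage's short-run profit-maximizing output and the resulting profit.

AVC = 38 - 12q + 2q^2; min AVC = $20 at q = 3. Since P = $110 ≥ min AVC, the firm produces.
MC = 38 - 24q + 6q^2. Setting P = MC and taking the root on the rising branch gives q* = 6.
TR = 110·6 = 660. TC = 444 + 228 = 672. Profit = 660 − 672 = -$12.
By producing, the firm covers all variable cost plus $432 of fixed cost; shutting down would lose the full $444.

Profit = -$12 at q = 6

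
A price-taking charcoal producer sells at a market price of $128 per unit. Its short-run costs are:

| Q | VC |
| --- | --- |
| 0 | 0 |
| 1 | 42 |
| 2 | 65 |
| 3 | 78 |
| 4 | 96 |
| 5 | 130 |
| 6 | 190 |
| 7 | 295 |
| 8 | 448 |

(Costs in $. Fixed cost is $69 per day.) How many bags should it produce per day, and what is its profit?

Q = 7; profit = $532

Profit at each row (π = 128Q − TC): Q=0: -69; Q=1: 17; Q=2: 122; Q=3: 237; Q=4: 347; Q=5: 441; Q=6: 509; Q=7: 532; Q=8: 507.
Profit is maximized at Q = 7. AVC there is 295/7 = $42.14 ≤ P, so producing beats shutting down (which would give -$69).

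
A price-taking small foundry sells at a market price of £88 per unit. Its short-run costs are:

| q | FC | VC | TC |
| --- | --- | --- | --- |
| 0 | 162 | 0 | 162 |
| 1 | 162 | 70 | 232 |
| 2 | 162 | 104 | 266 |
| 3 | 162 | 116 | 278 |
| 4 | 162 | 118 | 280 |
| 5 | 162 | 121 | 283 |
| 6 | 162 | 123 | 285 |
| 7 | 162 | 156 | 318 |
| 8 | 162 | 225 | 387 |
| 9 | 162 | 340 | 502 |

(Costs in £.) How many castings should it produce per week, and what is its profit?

q = 8; profit = £317

Compute π = P·q − TC at each output: q=0: -162; q=1: -144; q=2: -90; q=3: -14; q=4: 72; q=5: 157; q=6: 243; q=7: 298; q=8: 317; q=9: 290.
Profit is maximized at q = 8. AVC there is 225/8 = £28.12 ≤ P, so producing beats shutting down (which would give -£162).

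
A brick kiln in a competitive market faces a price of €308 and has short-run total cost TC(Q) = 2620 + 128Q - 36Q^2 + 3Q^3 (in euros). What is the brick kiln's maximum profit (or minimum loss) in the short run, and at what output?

Profit = -€220 at Q = 10

AVC = 128 - 36Q + 3Q^2; min AVC = €20 at Q = 6. Since P = €308 ≥ min AVC, the firm produces.
MC = 128 - 72Q + 9Q^2. Setting P = MC and taking the root on the rising branch gives Q* = 10.
TR = 308·10 = 3080. TC = 2620 + 680 = 3300. Profit = 3080 − 3300 = -€220.
By producing, the firm covers all variable cost plus €2400 of fixed cost; shutting down would lose the full €2620.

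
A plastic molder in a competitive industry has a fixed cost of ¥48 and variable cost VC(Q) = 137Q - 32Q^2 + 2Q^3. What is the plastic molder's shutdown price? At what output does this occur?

The shutdown price is the minimum of AVC. VC = 137Q - 32Q^2 + 2Q^3, so AVC = 137 - 32Q + 2Q^2.
dAVC/dQ = -32 + 4Q = 0 gives Q = 8. min AVC = 137 - 32·8 + 2·8^2 = 9.
For P < ¥9 the firm produces nothing.

¥9 per unit, at Q = 8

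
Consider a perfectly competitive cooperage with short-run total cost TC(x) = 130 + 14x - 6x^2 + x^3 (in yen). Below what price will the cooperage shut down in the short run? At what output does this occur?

¥5 per unit, at x = 3

The firm shuts down when price falls below the minimum of average variable cost. AVC = VC/x = 14 - 6x + x^2.
At the minimum of AVC, MC = AVC. MC = 14 - 12x + 3x^2; setting MC = AVC gives 2x^2 - 6x = 0, so x = 3. min AVC = 5.
So the shutdown price is ¥5.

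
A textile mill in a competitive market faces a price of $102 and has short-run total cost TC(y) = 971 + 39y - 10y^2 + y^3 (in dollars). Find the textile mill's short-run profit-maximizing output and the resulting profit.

Profit = -$323 at y = 9

AVC = 39 - 10y + y^2; min AVC = $14 at y = 5. Since P = $102 ≥ min AVC, the firm produces.
With MC = 39 - 20y + 3y^2, P = MC on the upward-sloping part at y* = 9.
TR = 102·9 = 918. TC = 971 + 270 = 1241. Profit = 918 − 1241 = -$323.
Shutting down would mean losing the fixed cost of $971, so operating at a loss of $323 is better by $648.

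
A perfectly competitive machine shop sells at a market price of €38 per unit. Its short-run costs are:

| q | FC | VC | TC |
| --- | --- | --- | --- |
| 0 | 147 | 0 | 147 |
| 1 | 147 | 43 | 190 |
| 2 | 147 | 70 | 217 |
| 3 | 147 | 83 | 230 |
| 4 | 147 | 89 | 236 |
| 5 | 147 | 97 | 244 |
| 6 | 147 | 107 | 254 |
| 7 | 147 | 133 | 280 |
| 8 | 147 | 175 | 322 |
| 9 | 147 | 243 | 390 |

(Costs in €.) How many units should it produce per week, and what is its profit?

q = 7; profit = -€14

Compute π = P·q − TC at each output: q=0: -147; q=1: -152; q=2: -141; q=3: -116; q=4: -84; q=5: -54; q=6: -26; q=7: -14; q=8: -18; q=9: -48.
Profit is maximized at q = 7. AVC there is 133/7 = €19 ≤ P, so producing beats shutting down (which would give -€147).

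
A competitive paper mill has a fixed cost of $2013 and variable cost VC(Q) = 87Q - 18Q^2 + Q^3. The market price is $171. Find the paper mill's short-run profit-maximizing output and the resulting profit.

AVC = 87 - 18Q + Q^2 has its minimum $6 at Q = 9; price $171 clears that bar, so the firm operates.
MC = 87 - 36Q + 3Q^2. Setting P = MC and taking the root on the rising branch gives Q* = 14.
TR = 171·14 = 2394. TC = 2013 + 434 = 2447. Profit = 2394 − 2447 = -$53.
By producing, the firm covers all variable cost plus $1960 of fixed cost; shutting down would lose the full $2013.

Profit = -$53 at Q = 14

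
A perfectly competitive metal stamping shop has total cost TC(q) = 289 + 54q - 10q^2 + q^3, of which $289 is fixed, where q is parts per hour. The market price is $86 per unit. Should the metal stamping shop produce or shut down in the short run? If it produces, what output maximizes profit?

Variable cost is VC = 54q - 10q^2 + q^3, so AVC = VC/q = 54 - 10q + q^2 and MC = dTC/dq = 54 - 20q + 3q^2.
AVC hits its minimum where MC = AVC, at q = 5, giving min AVC = 54 - 10·5 + 5^2 = $29.
P = $86 exceeds min AVC = $29, so the firm stays open.
Solving P = MC: -32 - 20q + 3q^2 = 0 ⇒ q = -4/3 or 8. On the upward-sloping branch, q* = 8.
Check: AVC at q = 8 is $38 ≤ P, so revenue covers variable cost.
Profit = P·q − TC = 86·8 − 593 = $95.

Produce at q = 8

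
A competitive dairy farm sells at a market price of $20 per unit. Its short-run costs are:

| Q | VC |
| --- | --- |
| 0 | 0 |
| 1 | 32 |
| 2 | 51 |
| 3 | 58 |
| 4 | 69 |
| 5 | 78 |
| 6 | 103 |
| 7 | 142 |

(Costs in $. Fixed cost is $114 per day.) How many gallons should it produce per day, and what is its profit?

Q = 5; profit = -$92

Compute π = P·Q − TC at each output: Q=0: -114; Q=1: -126; Q=2: -125; Q=3: -112; Q=4: -103; Q=5: -92; Q=6: -97; Q=7: -116.
Profit is maximized at Q = 5. AVC there is 78/5 = $15.60 ≤ P, so producing beats shutting down (which would give -$114).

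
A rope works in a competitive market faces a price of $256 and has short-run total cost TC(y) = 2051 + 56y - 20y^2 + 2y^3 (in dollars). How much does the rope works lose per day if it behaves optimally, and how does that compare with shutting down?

AVC = 56 - 20y + 2y^2; min AVC = $6 at y = 5. Since P = $256 ≥ min AVC, the firm produces.
With MC = 56 - 40y + 6y^2, P = MC on the upward-sloping part at y* = 10.
TR = 256·10 = 2560. TC = 2051 + 560 = 2611. Profit = 2560 − 2611 = -$51.
By producing, the firm covers all variable cost plus $2000 of fixed cost; shutting down would lose the full $2051.

Profit = -$51 at y = 10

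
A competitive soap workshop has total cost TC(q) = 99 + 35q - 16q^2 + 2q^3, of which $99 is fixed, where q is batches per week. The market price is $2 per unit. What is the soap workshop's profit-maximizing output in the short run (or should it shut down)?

Shut down

Variable cost is VC = 35q - 16q^2 + 2q^3, so AVC = VC/q = 35 - 16q + 2q^2 and MC = dTC/dq = 35 - 32q + 6q^2.
The AVC parabola has its vertex at q = 16/4 = 4, where AVC = 35 - 16·4 + 2·4^2 = $3.
Since P = $2 < min AVC = $3, price fails to cover variable cost at any output.
Shutting down limits the loss to fixed cost, $99.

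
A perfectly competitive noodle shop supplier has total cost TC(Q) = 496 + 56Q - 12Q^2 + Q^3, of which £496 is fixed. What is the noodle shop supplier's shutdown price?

£20 per unit

The shutdown price is the minimum of AVC. VC = 56Q - 12Q^2 + Q^3, so AVC = 56 - 12Q + Q^2.
At the minimum of AVC, MC = AVC. MC = 56 - 24Q + 3Q^2; setting MC = AVC gives 2Q^2 - 12Q = 0, so Q = 6. min AVC = 20.
The firm shuts down for any P below £20.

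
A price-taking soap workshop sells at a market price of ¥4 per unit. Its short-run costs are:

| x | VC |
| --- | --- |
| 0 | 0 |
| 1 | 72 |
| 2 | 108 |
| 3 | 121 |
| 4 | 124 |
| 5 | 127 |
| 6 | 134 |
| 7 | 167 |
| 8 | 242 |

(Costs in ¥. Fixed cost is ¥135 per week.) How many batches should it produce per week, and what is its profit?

x = 0 (shut down); profit = -¥135

Compute π = P·x − TC at each output: x=0: -135; x=1: -203; x=2: -235; x=3: -244; x=4: -243; x=5: -242; x=6: -245; x=7: -274; x=8: -345.
Profit is highest at x = 0. Equivalently, the lowest AVC in the table is 134/6 ≈ ¥22.33 at x = 6, and P = ¥4 falls below it — price never covers variable cost, so the firm shuts down and loses only its fixed cost.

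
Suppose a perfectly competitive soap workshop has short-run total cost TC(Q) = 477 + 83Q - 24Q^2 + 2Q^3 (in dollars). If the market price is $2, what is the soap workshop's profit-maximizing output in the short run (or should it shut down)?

Shut down

From TC, MC = TC'(Q) = 83 - 48Q + 6Q^2 and AVC = VC/Q = 83 - 24Q + 2Q^2.
AVC hits its minimum where MC = AVC, at Q = 6, giving min AVC = 83 - 24·6 + 2·6^2 = $11.
Since P = $2 < min AVC = $11, price fails to cover variable cost at any output.
Shutting down limits the loss to fixed cost, $477.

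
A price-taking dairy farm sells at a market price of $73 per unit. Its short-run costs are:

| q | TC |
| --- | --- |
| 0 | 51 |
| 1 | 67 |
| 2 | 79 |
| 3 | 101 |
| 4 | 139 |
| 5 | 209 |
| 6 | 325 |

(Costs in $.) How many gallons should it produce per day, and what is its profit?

q = 5; profit = $156

Compute π = P·q − TC at each output: q=0: -51; q=1: 6; q=2: 67; q=3: 118; q=4: 153; q=5: 156; q=6: 113.
Profit is maximized at q = 5. AVC there is 158/5 = $31.60 ≤ P, so producing beats shutting down (which would give -$51).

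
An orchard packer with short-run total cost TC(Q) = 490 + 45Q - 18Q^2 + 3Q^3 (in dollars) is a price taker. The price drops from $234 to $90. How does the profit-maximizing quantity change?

Output falls from 7 to 5

MC = 45 - 36Q + 9Q^2; the shutdown threshold is min AVC = $18 (at Q = 3).
With P = $234 above the shutdown price, P = MC gives Q = 7.
At P = $90 ≥ min AVC, set P = MC: Q = 5. The firm stays open but cuts output.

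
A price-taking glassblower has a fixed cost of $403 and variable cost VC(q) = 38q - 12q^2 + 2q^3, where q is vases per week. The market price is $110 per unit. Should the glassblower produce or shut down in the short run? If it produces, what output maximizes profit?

From TC, MC = TC'(q) = 38 - 24q + 6q^2 and AVC = VC/q = 38 - 12q + 2q^2.
AVC hits its minimum where MC = AVC, at q = 3, giving min AVC = 38 - 12·3 + 2·3^2 = $20.
Since P = $110 ≥ min AVC = $20, price covers variable cost and the firm should produce.
Solving P = MC: -72 - 24q + 6q^2 = 0 ⇒ q = -2 or 6. On the upward-sloping branch, q* = 6.
Check: AVC at q = 6 is $38 ≤ P, so revenue covers variable cost.
Profit = P·q − TC = 110·6 − 631 = $29.

Produce at q = 6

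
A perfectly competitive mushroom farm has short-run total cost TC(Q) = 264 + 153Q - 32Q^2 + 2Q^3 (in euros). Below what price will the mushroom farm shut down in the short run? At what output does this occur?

€25 per unit, at Q = 8

The shutdown price is the minimum of AVC. VC = 153Q - 32Q^2 + 2Q^3, so AVC = 153 - 32Q + 2Q^2.
At the minimum of AVC, MC = AVC. MC = 153 - 64Q + 6Q^2; setting MC = AVC gives 4Q^2 - 32Q = 0, so Q = 8. min AVC = 25.
The firm shuts down for any P below €25.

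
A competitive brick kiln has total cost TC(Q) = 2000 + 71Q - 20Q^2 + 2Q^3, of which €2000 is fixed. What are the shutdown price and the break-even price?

Shutdown price = min AVC. AVC = 71 - 20Q + 2Q^2, with vertex at Q = 5 and minimum €21.
ATC = 2000/Q + 71 - 20Q + 2Q^2. Setting dATC/dQ = −2000/Q^2 − 20 + 4Q = 0 gives Q = 10 (since 4·10^3 − 20·10^2 = 2000).
min ATC = 2000/10 + 71 − 20·10 + 2·10^2 = €271. That is the break-even price.
Between these two prices the firm operates at a loss; above €271 it earns a profit.

Shutdown price = €21; break-even price = €271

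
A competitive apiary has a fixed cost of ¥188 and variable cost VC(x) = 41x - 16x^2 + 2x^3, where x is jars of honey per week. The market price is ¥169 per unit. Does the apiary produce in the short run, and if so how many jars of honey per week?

From TC, MC = TC'(x) = 41 - 32x + 6x^2 and AVC = VC/x = 41 - 16x + 2x^2.
AVC is minimized where dAVC/dx = -16 + 4x = 0, at x = 4; min AVC = 41 - 16·4 + 2·4^2 = ¥9.
Because ¥169 ≥ ¥9, revenue can cover variable cost; the firm operates.
P = MC gives -128 - 32x + 6x^2 = 0, with roots -8/3 and 8. Take the larger (rising MC): x* = 8.
Check: AVC at x = 8 is ¥41 ≤ P, so revenue covers variable cost.
Profit = P·x − TC = 169·8 − 516 = ¥836.

Produce at x = 8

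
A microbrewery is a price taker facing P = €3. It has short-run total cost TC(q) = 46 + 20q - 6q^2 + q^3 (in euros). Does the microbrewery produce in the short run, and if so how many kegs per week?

Strip out fixed cost: VC = 20q - 6q^2 + q^3. Then AVC = 20 - 6q + q^2 and MC = 20 - 12q + 3q^2.
The AVC parabola has its vertex at q = 6/2 = 3, where AVC = 20 - 6·3 + 3^2 = €11.
P = €3 lies below min AVC = €11; no output level covers variable cost.
The firm minimizes its loss by shutting down and losing only its fixed cost of €46.

Shut down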